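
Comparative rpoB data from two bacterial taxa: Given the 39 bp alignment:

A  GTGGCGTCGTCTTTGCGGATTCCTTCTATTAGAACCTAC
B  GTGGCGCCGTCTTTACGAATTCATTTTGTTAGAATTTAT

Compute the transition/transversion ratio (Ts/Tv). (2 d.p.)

Transitions are A↔G and C↔T; transversions are all other mismatches.
Transitions: 8. Transversions: 1.
R = 8/1 = 8.00.

8.00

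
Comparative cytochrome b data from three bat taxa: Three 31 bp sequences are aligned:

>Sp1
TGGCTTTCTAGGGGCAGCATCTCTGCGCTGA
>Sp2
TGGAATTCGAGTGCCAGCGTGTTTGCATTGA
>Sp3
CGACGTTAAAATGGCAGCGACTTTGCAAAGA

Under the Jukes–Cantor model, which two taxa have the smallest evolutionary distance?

Sp1 and Sp2

Sp1–Sp2: 10/31 differ, p = 0.323, d = 0.422.
Sp1–Sp3: 13/31 differ, p = 0.419, d = 0.614.
Sp2–Sp3: 12/31 differ, p = 0.387, d = 0.544.
The smallest distance is between Sp1 and Sp2.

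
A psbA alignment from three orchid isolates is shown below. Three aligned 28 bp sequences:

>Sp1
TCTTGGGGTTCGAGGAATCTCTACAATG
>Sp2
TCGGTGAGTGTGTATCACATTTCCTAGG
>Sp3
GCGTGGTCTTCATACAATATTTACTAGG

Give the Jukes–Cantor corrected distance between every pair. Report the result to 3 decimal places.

Sp1–Sp2: 16/28 sites differ → p ≈ 0.571429, d = −0.75 ln(1 − 0.761905) = 1.076314 ≈ 1.076.
Sp1–Sp3: 12/28 sites differ → p ≈ 0.428571, d = −0.75 ln(1 − 0.571428) = 0.635472 ≈ 0.635.
Sp2–Sp3: 12/28 sites differ → p ≈ 0.428571, d = −0.75 ln(1 − 0.571428) = 0.635472 ≈ 0.635.

d(Sp1,Sp2) = 1.076, d(Sp1,Sp3) = 0.635, d(Sp2,Sp3) = 0.635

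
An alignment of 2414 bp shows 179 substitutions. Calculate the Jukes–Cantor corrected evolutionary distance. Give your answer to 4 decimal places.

0.0781

p = 179/2414 ≈ 0.074151.
d = −(3/4) ln(1 − 4p/3) = −0.75 ln(1 − 0.098868) = −0.75 ln(0.901132)
  = −0.75 × (-0.104104) = 0.078078 substitutions/site.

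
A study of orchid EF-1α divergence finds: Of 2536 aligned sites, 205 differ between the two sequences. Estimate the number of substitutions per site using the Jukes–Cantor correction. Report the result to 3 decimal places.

0.086

p = 205/2536 ≈ 0.080836.
d = −(3/4) ln(1 − 4p/3) = −0.75 ln(1 − 0.107781) = −0.75 ln(0.892219)
  = −0.75 × (-0.114044) = 0.085533 substitutions/site.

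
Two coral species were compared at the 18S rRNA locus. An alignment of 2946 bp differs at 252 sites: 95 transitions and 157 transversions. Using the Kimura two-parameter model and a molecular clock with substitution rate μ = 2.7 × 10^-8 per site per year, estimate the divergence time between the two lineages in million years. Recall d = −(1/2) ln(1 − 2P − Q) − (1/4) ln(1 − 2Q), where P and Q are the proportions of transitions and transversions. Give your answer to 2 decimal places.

1.68

P = 95/2946 ≈ 0.032247 and Q = 157/2946 ≈ 0.053293.
Under the Kimura two-parameter model, d = −½ ln(1 − 2P − Q) − ¼ ln(1 − 2Q).
1 − 2P − Q = 0.882213, giving −½ ln(0.882213) = 0.062661.
1 − 2Q = 0.893414, giving −¼ ln(0.893414) = 0.028176.
d = 0.062661 + 0.028176 = 0.090837.
Under a molecular clock d = 2μt, so t = d/(2μ) = 0.090837 / (2 × 2.7 × 10^-8) = 1.68 million years.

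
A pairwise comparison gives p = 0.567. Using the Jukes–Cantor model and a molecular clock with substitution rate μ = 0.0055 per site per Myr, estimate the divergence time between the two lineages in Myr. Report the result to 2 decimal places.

96.18

d = −(3/4) ln(1 − 4p/3) = −0.75 ln(1 − 0.756) = −0.75 ln(0.244)
  = −0.75 × (-1.410587) = 1.057940 substitutions/site.
Under a molecular clock d = 2μt, so t = d/(2μ) = 1.057940 / (2 × 0.0055) = 96.18 Myr.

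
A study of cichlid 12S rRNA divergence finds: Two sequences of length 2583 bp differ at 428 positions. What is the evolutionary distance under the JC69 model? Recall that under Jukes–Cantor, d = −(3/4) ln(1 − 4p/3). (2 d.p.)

0.19

p = 428/2583 ≈ 0.165699.
d = −(3/4) ln(1 − 4p/3) = −0.75 ln(1 − 0.220932) = −0.75 ln(0.779068)
  = −0.75 × (-0.249657) = 0.187243 substitutions/site.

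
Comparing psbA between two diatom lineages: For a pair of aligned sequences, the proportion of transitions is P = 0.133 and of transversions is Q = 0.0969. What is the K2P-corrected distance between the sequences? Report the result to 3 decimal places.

0.279

Under the Kimura two-parameter model, d = −½ ln(1 − 2P − Q) − ¼ ln(1 − 2Q).
1 − 2P − Q = 0.6371, giving −½ ln(0.6371) = 0.225414.
1 − 2Q = 0.8062, giving −¼ ln(0.8062) = 0.053856.
d = 0.225414 + 0.053856 = 0.279270.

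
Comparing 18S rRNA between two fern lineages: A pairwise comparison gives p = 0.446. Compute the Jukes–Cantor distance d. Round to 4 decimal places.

0.6773

d = −(3/4) ln(1 − 4p/3) = −0.75 ln(1 − 0.594667) = −0.75 ln(0.405333)
  = −0.75 × (-0.903046) = 0.677285 substitutions/site.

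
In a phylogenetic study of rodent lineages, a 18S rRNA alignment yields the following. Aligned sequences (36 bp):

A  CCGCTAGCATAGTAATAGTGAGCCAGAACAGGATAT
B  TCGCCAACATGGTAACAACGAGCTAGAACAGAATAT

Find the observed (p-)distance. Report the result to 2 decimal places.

The sequences differ at 9 of 36 positions (sites 1, 5, 7, 11, 16, 18, 19, 24, 32).
p = 9/36 = 0.25.

0.25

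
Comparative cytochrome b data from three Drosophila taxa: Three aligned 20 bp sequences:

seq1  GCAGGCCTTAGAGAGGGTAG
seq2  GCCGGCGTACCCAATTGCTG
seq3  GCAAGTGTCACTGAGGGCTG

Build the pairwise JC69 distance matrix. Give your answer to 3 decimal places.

d(seq1,seq2) = 0.991, d(seq1,seq3) = 0.572, d(seq2,seq3) = 0.687

seq1–seq2: 11/20 sites differ → p = 0.55, d = −0.75 ln(1 − 0.733333) = 0.991316 ≈ 0.991.
seq1–seq3: 8/20 sites differ → p = 0.4, d = −0.75 ln(1 − 0.533333) = 0.571605 ≈ 0.572.
seq2–seq3: 9/20 sites differ → p = 0.45, d = −0.75 ln(1 − 0.6) = 0.687218 ≈ 0.687.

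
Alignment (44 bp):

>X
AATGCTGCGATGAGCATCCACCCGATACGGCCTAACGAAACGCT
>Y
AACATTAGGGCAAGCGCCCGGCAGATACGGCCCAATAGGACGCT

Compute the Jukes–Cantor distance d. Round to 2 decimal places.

0.59

The sequences differ at 18 of 44 sites, so p = 18/44 ≈ 0.409091.
d = −(3/4) ln(1 − 4p/3) = −0.75 ln(1 − 0.545455) = −0.75 ln(0.454545)
  = −0.75 × (-0.788458) = 0.591344 substitutions/site.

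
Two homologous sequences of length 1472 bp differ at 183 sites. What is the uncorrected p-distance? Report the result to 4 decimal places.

0.1243

p = 183/1472 = 0.124320… ≈ 0.1243 (to 4 d.p.).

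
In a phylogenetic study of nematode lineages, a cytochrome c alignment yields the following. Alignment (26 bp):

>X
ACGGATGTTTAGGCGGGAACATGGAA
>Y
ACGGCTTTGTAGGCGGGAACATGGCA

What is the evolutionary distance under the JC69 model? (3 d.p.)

0.172

The sequences differ at 4 of 26 sites (5, 7, 9, 25), so p = 4/26 ≈ 0.153846.
d = −(3/4) ln(1 − 4p/3) = −0.75 ln(1 − 0.205128) = −0.75 ln(0.794872)
  = −0.75 × (-0.229574) = 0.172181 substitutions/site.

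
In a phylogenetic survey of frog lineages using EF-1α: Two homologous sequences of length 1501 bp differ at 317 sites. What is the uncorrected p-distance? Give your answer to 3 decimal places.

0.211

p = 317/1501 = 0.211192… ≈ 0.211 (to 3 d.p.).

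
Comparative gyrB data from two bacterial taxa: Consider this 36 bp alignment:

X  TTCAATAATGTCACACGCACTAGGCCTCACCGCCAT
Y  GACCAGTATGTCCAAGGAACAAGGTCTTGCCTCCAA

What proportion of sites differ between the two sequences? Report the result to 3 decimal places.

The sequences differ at 15 of 36 positions.
p = 15/36 = 0.416666… ≈ 0.417 (to 3 d.p.).

0.417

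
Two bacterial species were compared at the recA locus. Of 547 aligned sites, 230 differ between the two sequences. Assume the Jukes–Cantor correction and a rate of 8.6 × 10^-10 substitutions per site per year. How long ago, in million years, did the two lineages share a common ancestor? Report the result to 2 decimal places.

358.61

p = 230/547 ≈ 0.420475.
d = −(3/4) ln(1 − 4p/3) = −0.75 ln(1 − 0.560633) = −0.75 ln(0.439367)
  = −0.75 × (-0.822420) = 0.616815 substitutions/site.
Under a molecular clock d = 2μt, so t = d/(2μ) = 0.616815 / (2 × 8.6 × 10^-10) = 358.61 million years.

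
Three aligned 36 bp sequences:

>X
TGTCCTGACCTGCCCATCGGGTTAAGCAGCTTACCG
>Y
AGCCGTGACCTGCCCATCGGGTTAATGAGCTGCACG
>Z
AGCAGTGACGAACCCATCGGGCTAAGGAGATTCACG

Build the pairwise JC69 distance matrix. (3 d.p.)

X–Y: 8/36 sites differ → p ≈ 0.222222, d = −0.75 ln(1 − 0.296296) = 0.263548 ≈ 0.264.
X–Z: 12/36 sites differ → p ≈ 0.333333, d = −0.75 ln(1 − 0.444444) = 0.440839 ≈ 0.441.
Y–Z: 8/36 sites differ → p ≈ 0.222222, d = −0.75 ln(1 − 0.296296) = 0.263548 ≈ 0.264.

d(X,Y) = 0.264, d(X,Z) = 0.441, d(Y,Z) = 0.264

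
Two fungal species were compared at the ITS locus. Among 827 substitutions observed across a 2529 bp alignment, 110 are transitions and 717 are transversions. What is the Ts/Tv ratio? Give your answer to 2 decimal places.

0.15

R = 110/717 = 0.153417… ≈ 0.15 (to 2 d.p.).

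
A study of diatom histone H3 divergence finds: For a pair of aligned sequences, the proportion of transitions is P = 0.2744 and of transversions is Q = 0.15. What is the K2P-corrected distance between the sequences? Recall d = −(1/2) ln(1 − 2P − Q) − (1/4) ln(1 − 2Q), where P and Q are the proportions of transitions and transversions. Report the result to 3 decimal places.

0.689

Under the Kimura two-parameter model, d = −½ ln(1 − 2P − Q) − ¼ ln(1 − 2Q).
1 − 2P − Q = 0.3012, giving −½ ln(0.3012) = 0.599990.
1 − 2Q = 0.7, giving −¼ ln(0.7) = 0.089169.
d = 0.599990 + 0.089169 = 0.689159.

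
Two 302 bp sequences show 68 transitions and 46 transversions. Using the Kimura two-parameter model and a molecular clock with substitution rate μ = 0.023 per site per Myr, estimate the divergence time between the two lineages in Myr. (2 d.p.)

12.01

P = 68/302 ≈ 0.225166 and Q = 46/302 ≈ 0.152318.
Under the Kimura two-parameter model, d = −½ ln(1 − 2P − Q) − ¼ ln(1 − 2Q).
1 − 2P − Q = 0.39735, giving −½ ln(0.39735) = 0.461469.
1 − 2Q = 0.695364, giving −¼ ln(0.695364) = 0.090830.
d = 0.461469 + 0.090830 = 0.552299.
Under a molecular clock d = 2μt, so t = d/(2μ) = 0.552299 / (2 × 0.023) = 12.01 Myr.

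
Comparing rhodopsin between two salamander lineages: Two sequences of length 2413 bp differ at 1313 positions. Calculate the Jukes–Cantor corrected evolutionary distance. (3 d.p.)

0.970

p = 1313/2413 ≈ 0.544136.
d = −(3/4) ln(1 − 4p/3) = −0.75 ln(1 − 0.725515) = −0.75 ln(0.274485)
  = −0.75 × (-1.292859) = 0.969644 substitutions/site.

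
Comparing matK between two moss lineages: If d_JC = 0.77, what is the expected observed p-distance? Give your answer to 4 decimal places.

0.4814

p = (3/4)(1 − e^(−4d/3)) = 0.75 × (1 − e^(-1.026667)) = 0.75 × (1 − 0.358199) = 0.481351.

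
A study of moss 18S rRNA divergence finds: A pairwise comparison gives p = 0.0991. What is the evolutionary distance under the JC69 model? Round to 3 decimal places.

0.106

d = −(3/4) ln(1 − 4p/3) = −0.75 ln(1 − 0.132133) = −0.75 ln(0.867867)
  = −0.75 × (-0.141717) = 0.106288 substitutions/site.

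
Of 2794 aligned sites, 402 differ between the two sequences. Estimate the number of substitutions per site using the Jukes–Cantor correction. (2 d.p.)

0.16

p = 402/2794 ≈ 0.14388.
d = −(3/4) ln(1 − 4p/3) = −0.75 ln(1 − 0.19184) = −0.75 ln(0.80816)
  = −0.75 × (-0.212995) = 0.159746 substitutions/site.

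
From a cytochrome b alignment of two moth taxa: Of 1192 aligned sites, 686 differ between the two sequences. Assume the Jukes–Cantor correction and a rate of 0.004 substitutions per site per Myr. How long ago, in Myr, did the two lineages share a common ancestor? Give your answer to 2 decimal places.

p = 686/1192 ≈ 0.575503.
d = −(3/4) ln(1 − 4p/3) = −0.75 ln(1 − 0.767337) = −0.75 ln(0.232663)
  = −0.75 × (-1.458164) = 1.093623 substitutions/site.
Under a molecular clock d = 2μt, so t = d/(2μ) = 1.093623 / (2 × 0.004) = 136.70 Myr.

136.70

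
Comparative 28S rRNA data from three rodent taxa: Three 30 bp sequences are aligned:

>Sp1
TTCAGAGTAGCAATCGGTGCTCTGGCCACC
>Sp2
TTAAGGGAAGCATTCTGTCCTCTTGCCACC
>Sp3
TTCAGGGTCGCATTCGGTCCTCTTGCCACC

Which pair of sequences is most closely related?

Sp1–Sp2: 7/30 differ, p = 0.233, d = 0.280.
Sp1–Sp3: 5/30 differ, p = 0.167, d = 0.188.
Sp2–Sp3: 4/30 differ, p = 0.133, d = 0.147.
The smallest distance is between Sp2 and Sp3.

Sp2 and Sp3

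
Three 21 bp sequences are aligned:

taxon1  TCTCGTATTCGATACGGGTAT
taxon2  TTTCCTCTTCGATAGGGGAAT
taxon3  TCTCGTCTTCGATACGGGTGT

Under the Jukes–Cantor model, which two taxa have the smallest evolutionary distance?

taxon1–taxon2: 5/21 differ, p = 0.238, d = 0.286.
taxon1–taxon3: 2/21 differ, p = 0.095, d = 0.102.
taxon2–taxon3: 5/21 differ, p = 0.238, d = 0.286.
The smallest distance is between taxon1 and taxon3.

taxon1 and taxon3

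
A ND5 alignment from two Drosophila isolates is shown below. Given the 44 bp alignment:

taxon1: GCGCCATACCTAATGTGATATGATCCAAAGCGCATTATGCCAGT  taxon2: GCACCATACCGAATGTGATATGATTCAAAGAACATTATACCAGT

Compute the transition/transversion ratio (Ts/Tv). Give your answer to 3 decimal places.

Transitions are A↔G and C↔T; transversions are all other mismatches.
Transitions: 4. Transversions: 2.
R = 4/2 = 2.000.

2.000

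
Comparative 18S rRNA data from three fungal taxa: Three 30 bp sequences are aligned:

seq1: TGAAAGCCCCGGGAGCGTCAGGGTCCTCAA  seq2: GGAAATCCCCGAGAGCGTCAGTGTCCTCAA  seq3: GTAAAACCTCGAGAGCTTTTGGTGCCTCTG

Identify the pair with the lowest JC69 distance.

seq1–seq2: 4/30 differ, p = 0.133, d = 0.147.
seq1–seq3: 12/30 differ, p = 0.400, d = 0.572.
seq2–seq3: 11/30 differ, p = 0.367, d = 0.503.
The smallest distance is between seq1 and seq2.

seq1 and seq2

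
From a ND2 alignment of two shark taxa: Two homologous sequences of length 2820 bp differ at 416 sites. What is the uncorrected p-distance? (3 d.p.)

p = 416/2820 = 0.147517… ≈ 0.148 (to 3 d.p.).

0.148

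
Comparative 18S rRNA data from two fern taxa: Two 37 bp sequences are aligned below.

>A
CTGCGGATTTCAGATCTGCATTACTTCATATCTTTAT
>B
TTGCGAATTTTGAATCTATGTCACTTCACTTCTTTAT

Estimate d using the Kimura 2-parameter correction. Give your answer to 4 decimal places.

Of 37 sites, 10 differences are transitions and 1 are transversions, so P = 10/37 ≈ 0.27027 and Q = 1/37 ≈ 0.027027.
Under the Kimura two-parameter model, d = −½ ln(1 − 2P − Q) − ¼ ln(1 − 2Q).
1 − 2P − Q = 0.432433, giving −½ ln(0.432433) = 0.419164.
1 − 2Q = 0.945946, giving −¼ ln(0.945946) = 0.013892.
d = 0.419164 + 0.013892 = 0.433056.

0.4331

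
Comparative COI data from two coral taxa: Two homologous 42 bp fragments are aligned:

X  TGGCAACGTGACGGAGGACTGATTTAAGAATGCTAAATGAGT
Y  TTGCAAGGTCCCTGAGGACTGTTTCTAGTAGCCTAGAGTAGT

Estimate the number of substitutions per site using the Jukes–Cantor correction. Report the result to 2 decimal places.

The sequences differ at 14 of 42 sites, so p = 14/42 ≈ 0.333333.
d = −(3/4) ln(1 − 4p/3) = −0.75 ln(1 − 0.444444) = −0.75 ln(0.555556)
  = −0.75 × (-0.587786) = 0.440840 substitutions/site.

0.44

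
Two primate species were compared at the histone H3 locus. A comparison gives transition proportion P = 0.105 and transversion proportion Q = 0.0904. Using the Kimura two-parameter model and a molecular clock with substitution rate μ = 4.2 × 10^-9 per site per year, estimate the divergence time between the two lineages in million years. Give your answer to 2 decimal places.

27.20

Under the Kimura two-parameter model, d = −½ ln(1 − 2P − Q) − ¼ ln(1 − 2Q).
1 − 2P − Q = 0.6996, giving −½ ln(0.6996) = 0.178623.
1 − 2Q = 0.8192, giving −¼ ln(0.8192) = 0.049857.
d = 0.178623 + 0.049857 = 0.228480.
Under a molecular clock d = 2μt, so t = d/(2μ) = 0.228480 / (2 × 4.2 × 10^-9) = 27.20 million years.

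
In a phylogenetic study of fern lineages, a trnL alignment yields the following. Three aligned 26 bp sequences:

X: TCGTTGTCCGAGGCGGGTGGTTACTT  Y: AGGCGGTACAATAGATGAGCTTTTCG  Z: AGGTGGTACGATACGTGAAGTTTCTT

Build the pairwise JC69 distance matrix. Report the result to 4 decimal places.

d(X,Y) = 1.5406, d(X,Z) = 0.5393, d(Y,Z) = 0.4643

X–Y: 17/26 sites differ → p ≈ 0.653846, d = −0.75 ln(1 − 0.871795) = 1.540594 ≈ 1.5406.
X–Z: 10/26 sites differ → p ≈ 0.384615, d = −0.75 ln(1 − 0.51282) = 0.539341 ≈ 0.5393.
Y–Z: 9/26 sites differ → p ≈ 0.346154, d = −0.75 ln(1 − 0.461539) = 0.464280 ≈ 0.4643.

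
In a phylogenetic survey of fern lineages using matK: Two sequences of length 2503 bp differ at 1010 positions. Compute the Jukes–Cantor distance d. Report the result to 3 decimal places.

p = 1010/2503 ≈ 0.403516.
d = −(3/4) ln(1 − 4p/3) = −0.75 ln(1 − 0.538021) = −0.75 ln(0.461979)
  = −0.75 × (-0.772236) = 0.579177 substitutions/site.

0.579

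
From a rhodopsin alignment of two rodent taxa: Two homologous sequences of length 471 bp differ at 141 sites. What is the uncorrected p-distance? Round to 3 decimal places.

p = 141/471 = 0.299363… ≈ 0.299 (to 3 d.p.).

0.299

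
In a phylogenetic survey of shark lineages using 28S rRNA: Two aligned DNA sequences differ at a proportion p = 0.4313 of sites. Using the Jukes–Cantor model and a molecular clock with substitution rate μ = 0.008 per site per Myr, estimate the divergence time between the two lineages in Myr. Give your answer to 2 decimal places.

40.12

d = −(3/4) ln(1 − 4p/3) = −0.75 ln(1 − 0.575067) = −0.75 ln(0.424933)
  = −0.75 × (-0.855824) = 0.641868 substitutions/site.
Under a molecular clock d = 2μt, so t = d/(2μ) = 0.641868 / (2 × 0.008) = 40.12 Myr.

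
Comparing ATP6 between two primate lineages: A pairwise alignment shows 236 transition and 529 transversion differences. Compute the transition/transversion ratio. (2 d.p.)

0.45

R = 236/529 = 0.446124… ≈ 0.45 (to 2 d.p.).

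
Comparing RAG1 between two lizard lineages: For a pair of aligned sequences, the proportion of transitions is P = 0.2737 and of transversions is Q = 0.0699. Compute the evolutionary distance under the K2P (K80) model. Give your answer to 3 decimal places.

0.518

Under the Kimura two-parameter model, d = −½ ln(1 − 2P − Q) − ¼ ln(1 − 2Q).
1 − 2P − Q = 0.3827, giving −½ ln(0.3827) = 0.480252.
1 − 2Q = 0.8602, giving −¼ ln(0.8602) = 0.037648.
d = 0.480252 + 0.037648 = 0.517900.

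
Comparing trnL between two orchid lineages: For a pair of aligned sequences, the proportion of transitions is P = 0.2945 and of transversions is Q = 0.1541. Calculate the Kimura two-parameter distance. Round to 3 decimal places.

0.772

Under the Kimura two-parameter model, d = −½ ln(1 − 2P − Q) − ¼ ln(1 − 2Q).
1 − 2P − Q = 0.2569, giving −½ ln(0.2569) = 0.679534.
1 − 2Q = 0.6918, giving −¼ ln(0.6918) = 0.092115.
d = 0.679534 + 0.092115 = 0.771649.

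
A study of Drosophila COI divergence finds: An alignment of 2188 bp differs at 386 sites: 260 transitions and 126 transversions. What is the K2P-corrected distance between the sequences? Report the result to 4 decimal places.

P = 260/2188 ≈ 0.11883 and Q = 126/2188 ≈ 0.057587.
Under the Kimura two-parameter model, d = −½ ln(1 − 2P − Q) − ¼ ln(1 − 2Q).
1 − 2P − Q = 0.704753, giving −½ ln(0.704753) = 0.174954.
1 − 2Q = 0.884826, giving −¼ ln(0.884826) = 0.030591.
d = 0.174954 + 0.030591 = 0.205545.

0.2055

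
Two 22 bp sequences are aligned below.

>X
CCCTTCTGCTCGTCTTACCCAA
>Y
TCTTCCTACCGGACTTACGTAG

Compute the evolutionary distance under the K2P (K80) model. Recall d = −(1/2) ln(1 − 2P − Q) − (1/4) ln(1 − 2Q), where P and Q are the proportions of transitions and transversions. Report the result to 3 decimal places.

0.820

Of 22 sites, 7 differences are transitions and 3 are transversions, so P = 7/22 ≈ 0.318182 and Q = 3/22 ≈ 0.136364.
Under the Kimura two-parameter model, d = −½ ln(1 − 2P − Q) − ¼ ln(1 − 2Q).
1 − 2P − Q = 0.227272, giving −½ ln(0.227272) = 0.740804.
1 − 2Q = 0.727272, giving −¼ ln(0.727272) = 0.079614.
d = 0.740804 + 0.079614 = 0.820418.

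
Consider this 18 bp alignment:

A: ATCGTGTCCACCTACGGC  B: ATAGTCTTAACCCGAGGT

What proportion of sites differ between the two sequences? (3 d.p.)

The sequences differ at 8 of 18 positions (sites 3, 6, 8, 9, 13, 14, 15, 18).
p = 8/18 = 0.444444… ≈ 0.444 (to 3 d.p.).

0.444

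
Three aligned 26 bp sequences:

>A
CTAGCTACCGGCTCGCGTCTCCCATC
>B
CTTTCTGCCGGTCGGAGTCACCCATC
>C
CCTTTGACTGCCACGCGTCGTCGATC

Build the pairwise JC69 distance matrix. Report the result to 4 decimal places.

A–B: 8/26 sites differ → p ≈ 0.307692, d = −0.75 ln(1 − 0.410256) = 0.396050 ≈ 0.3961.
A–C: 11/26 sites differ → p ≈ 0.423077, d = −0.75 ln(1 − 0.564103) = 0.622762 ≈ 0.6228.
B–C: 13/26 sites differ → p = 0.5, d = −0.75 ln(1 − 0.666667) = 0.823960 ≈ 0.8240.

d(A,B) = 0.3961, d(A,C) = 0.6228, d(B,C) = 0.8240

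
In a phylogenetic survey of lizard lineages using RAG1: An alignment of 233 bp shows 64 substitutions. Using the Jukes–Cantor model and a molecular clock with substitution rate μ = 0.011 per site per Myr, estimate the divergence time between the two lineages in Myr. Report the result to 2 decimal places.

15.55

p = 64/233 ≈ 0.274678.
d = −(3/4) ln(1 − 4p/3) = −0.75 ln(1 − 0.366237) = −0.75 ln(0.633763)
  = −0.75 × (-0.456080) = 0.342060 substitutions/site.
Under a molecular clock d = 2μt, so t = d/(2μ) = 0.342060 / (2 × 0.011) = 15.55 Myr.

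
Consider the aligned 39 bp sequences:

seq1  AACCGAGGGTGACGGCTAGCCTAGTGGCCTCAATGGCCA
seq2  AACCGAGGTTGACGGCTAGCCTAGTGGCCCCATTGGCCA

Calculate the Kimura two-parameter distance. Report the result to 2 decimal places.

Of 39 sites, 1 differences are transitions and 2 are transversions, so P = 1/39 ≈ 0.025641 and Q = 2/39 ≈ 0.051282.
Under the Kimura two-parameter model, d = −½ ln(1 − 2P − Q) − ¼ ln(1 − 2Q).
1 − 2P − Q = 0.897436, giving −½ ln(0.897436) = 0.054107.
1 − 2Q = 0.897436, giving −¼ ln(0.897436) = 0.027053.
d = 0.054107 + 0.027053 = 0.081160.

0.08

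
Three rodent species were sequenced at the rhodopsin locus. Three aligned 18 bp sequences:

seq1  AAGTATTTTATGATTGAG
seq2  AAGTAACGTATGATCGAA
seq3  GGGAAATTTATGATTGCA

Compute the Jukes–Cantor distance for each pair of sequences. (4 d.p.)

seq1–seq2: 5/18 sites differ → p ≈ 0.277778, d = −0.75 ln(1 − 0.370371) = 0.346968 ≈ 0.3470.
seq1–seq3: 6/18 sites differ → p ≈ 0.333333, d = −0.75 ln(1 − 0.444444) = 0.440839 ≈ 0.4408.
seq2–seq3: 7/18 sites differ → p ≈ 0.388889, d = −0.75 ln(1 − 0.518519) = 0.548166 ≈ 0.5482.

d(seq1,seq2) = 0.3470, d(seq1,seq3) = 0.4408, d(seq2,seq3) = 0.5482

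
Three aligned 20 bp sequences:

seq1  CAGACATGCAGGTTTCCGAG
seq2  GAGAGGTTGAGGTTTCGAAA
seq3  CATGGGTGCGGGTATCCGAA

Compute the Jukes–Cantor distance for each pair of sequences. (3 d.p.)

seq1–seq2: 8/20 sites differ → p = 0.4, d = −0.75 ln(1 − 0.533333) = 0.571605 ≈ 0.572.
seq1–seq3: 7/20 sites differ → p = 0.35, d = −0.75 ln(1 − 0.466667) = 0.471457 ≈ 0.471.
seq2–seq3: 9/20 sites differ → p = 0.45, d = −0.75 ln(1 − 0.6) = 0.687218 ≈ 0.687.

d(seq1,seq2) = 0.572, d(seq1,seq3) = 0.471, d(seq2,seq3) = 0.687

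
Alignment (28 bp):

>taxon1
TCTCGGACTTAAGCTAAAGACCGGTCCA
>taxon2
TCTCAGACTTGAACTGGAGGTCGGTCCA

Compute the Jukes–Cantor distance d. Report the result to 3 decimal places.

0.304

The sequences differ at 7 of 28 sites (5, 11, 13, 16, 17, 20, 21), so p = 7/28 = 0.25.
d = −(3/4) ln(1 − 4p/3) = −0.75 ln(1 − 0.333333) = −0.75 ln(0.666667)
  = −0.75 × (-0.405465) = 0.304099 substitutions/site.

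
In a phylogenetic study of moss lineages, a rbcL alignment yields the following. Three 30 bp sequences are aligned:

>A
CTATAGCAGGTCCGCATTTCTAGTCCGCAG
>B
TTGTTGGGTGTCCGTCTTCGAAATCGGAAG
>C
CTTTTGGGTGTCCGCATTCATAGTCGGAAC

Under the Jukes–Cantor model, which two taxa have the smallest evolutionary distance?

A–B: 14/30 differ, p = 0.467, d = 0.730.
A–C: 10/30 differ, p = 0.333, d = 0.441.
B–C: 8/30 differ, p = 0.267, d = 0.330.
The smallest distance is between B and C.

B and C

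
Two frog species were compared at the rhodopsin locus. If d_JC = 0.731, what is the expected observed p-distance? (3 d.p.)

p = (3/4)(1 − e^(−4d/3)) = 0.75 × (1 − e^(-0.974667)) = 0.75 × (1 − 0.377318) = 0.467012.

0.467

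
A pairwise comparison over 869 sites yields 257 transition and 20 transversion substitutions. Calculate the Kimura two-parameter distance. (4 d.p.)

P = 257/869 ≈ 0.295742 and Q = 20/869 ≈ 0.023015.
Under the Kimura two-parameter model, d = −½ ln(1 − 2P − Q) − ¼ ln(1 − 2Q).
1 − 2P − Q = 0.385501, giving −½ ln(0.385501) = 0.476606.
1 − 2Q = 0.95397, giving −¼ ln(0.95397) = 0.011781.
d = 0.476606 + 0.011781 = 0.488387.

0.4884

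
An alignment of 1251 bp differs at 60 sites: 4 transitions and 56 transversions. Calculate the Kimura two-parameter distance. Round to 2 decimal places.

P = 4/1251 ≈ 0.003197 and Q = 56/1251 ≈ 0.044764.
Under the Kimura two-parameter model, d = −½ ln(1 − 2P − Q) − ¼ ln(1 − 2Q).
1 − 2P − Q = 0.948842, giving −½ ln(0.948842) = 0.026256.
1 − 2Q = 0.910472, giving −¼ ln(0.910472) = 0.023448.
d = 0.026256 + 0.023448 = 0.049704.

0.05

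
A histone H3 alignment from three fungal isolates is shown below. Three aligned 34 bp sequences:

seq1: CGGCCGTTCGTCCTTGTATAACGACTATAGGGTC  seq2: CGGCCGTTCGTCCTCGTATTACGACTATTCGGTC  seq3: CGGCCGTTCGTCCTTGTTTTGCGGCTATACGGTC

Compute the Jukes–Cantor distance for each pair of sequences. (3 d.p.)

seq1–seq2: 4/34 sites differ → p ≈ 0.117647, d = −0.75 ln(1 − 0.156863) = 0.127969 ≈ 0.128.
seq1–seq3: 5/34 sites differ → p ≈ 0.147059, d = −0.75 ln(1 − 0.196079) = 0.163691 ≈ 0.164.
seq2–seq3: 5/34 sites differ → p ≈ 0.147059, d = −0.75 ln(1 − 0.196079) = 0.163691 ≈ 0.164.

d(seq1,seq2) = 0.128, d(seq1,seq3) = 0.164, d(seq2,seq3) = 0.164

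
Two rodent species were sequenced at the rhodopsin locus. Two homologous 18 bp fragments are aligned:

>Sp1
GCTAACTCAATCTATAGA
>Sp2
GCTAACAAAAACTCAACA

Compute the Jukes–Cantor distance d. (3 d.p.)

The sequences differ at 6 of 18 sites (7, 8, 11, 14, 15, 17), so p = 6/18 ≈ 0.333333.
d = −(3/4) ln(1 − 4p/3) = −0.75 ln(1 − 0.444444) = −0.75 ln(0.555556)
  = −0.75 × (-0.587786) = 0.440840 substitutions/site.

0.441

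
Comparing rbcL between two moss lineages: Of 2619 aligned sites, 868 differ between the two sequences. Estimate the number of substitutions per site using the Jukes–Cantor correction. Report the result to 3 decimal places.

0.437

p = 868/2619 ≈ 0.331424.
d = −(3/4) ln(1 − 4p/3) = −0.75 ln(1 − 0.441899) = −0.75 ln(0.558101)
  = −0.75 × (-0.583215) = 0.437411 substitutions/site.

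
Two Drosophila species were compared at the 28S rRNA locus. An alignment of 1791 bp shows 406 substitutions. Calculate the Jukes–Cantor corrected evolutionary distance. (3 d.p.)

p = 406/1791 ≈ 0.226689.
d = −(3/4) ln(1 − 4p/3) = −0.75 ln(1 − 0.302252) = −0.75 ln(0.697748)
  = −0.75 × (-0.359897) = 0.269923 substitutions/site.

0.270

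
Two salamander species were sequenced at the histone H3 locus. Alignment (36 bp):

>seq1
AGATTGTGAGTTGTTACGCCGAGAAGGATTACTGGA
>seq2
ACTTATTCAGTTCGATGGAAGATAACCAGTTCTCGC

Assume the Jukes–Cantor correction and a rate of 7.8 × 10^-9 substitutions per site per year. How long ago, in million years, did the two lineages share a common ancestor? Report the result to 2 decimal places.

58.48

The sequences differ at 19 of 36 sites, so p = 19/36 ≈ 0.527778.
d = −(3/4) ln(1 − 4p/3) = −0.75 ln(1 − 0.703704) = −0.75 ln(0.296296)
  = −0.75 × (-1.216396) = 0.912297 substitutions/site.
Under a molecular clock d = 2μt, so t = d/(2μ) = 0.912297 / (2 × 7.8 × 10^-9) = 58.48 million years.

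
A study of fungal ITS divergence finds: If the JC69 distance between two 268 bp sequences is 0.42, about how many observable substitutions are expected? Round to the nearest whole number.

Invert JC69: p = (3/4)(1 − e^(−4d/3)) = 0.75 × (1 − e^(-0.56)) = 0.75 × (1 − 0.571209) = 0.321593.
Expected differing sites = pL ≈ 0.321593 × 268 = 86.186924 ≈ 86.

86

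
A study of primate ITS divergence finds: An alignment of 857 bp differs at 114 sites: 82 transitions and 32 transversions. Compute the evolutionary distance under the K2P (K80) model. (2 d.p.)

P = 82/857 ≈ 0.095683 and Q = 32/857 ≈ 0.03734.
Under the Kimura two-parameter model, d = −½ ln(1 − 2P − Q) − ¼ ln(1 − 2Q).
1 − 2P − Q = 0.771294, giving −½ ln(0.771294) = 0.129843.
1 − 2Q = 0.92532, giving −¼ ln(0.92532) = 0.019404.
d = 0.129843 + 0.019404 = 0.149247.

0.15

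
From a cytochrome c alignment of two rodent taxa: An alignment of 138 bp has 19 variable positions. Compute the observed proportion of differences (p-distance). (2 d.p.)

0.14

p = 19/138 = 0.137681… ≈ 0.14 (to 2 d.p.).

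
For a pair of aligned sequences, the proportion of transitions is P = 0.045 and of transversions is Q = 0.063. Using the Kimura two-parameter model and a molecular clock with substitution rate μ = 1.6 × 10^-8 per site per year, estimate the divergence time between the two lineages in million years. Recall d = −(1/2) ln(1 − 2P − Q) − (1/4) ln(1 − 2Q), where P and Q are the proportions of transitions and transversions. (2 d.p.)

3.65

Under the Kimura two-parameter model, d = −½ ln(1 − 2P − Q) − ¼ ln(1 − 2Q).
1 − 2P − Q = 0.847, giving −½ ln(0.847) = 0.083027.
1 − 2Q = 0.874, giving −¼ ln(0.874) = 0.033669.
d = 0.083027 + 0.033669 = 0.116696.
Under a molecular clock d = 2μt, so t = d/(2μ) = 0.116696 / (2 × 1.6 × 10^-8) = 3.65 million years.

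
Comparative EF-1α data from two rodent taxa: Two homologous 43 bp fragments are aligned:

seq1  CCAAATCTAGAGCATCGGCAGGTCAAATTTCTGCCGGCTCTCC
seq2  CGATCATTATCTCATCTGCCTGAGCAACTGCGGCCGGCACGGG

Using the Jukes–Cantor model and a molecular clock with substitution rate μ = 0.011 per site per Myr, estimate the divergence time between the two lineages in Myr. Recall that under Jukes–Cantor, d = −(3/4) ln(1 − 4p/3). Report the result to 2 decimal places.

The sequences differ at 21 of 43 sites, so p = 21/43 ≈ 0.488372.
d = −(3/4) ln(1 − 4p/3) = −0.75 ln(1 − 0.651163) = −0.75 ln(0.348837)
  = −0.75 × (-1.053151) = 0.789863 substitutions/site.
Under a molecular clock d = 2μt, so t = d/(2μ) = 0.789863 / (2 × 0.011) = 35.90 Myr.

35.90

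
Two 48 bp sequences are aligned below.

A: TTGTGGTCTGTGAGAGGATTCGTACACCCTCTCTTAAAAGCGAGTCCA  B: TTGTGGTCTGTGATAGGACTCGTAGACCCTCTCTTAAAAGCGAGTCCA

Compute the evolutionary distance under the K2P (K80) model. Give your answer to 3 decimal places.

0.065

Of 48 sites, 1 differences are transitions and 2 are transversions, so P = 1/48 ≈ 0.020833 and Q = 2/48 ≈ 0.041667.
Under the Kimura two-parameter model, d = −½ ln(1 − 2P − Q) − ¼ ln(1 − 2Q).
1 − 2P − Q = 0.916667, giving −½ ln(0.916667) = 0.043506.
1 − 2Q = 0.916666, giving −¼ ln(0.916666) = 0.021753.
d = 0.043506 + 0.021753 = 0.065259.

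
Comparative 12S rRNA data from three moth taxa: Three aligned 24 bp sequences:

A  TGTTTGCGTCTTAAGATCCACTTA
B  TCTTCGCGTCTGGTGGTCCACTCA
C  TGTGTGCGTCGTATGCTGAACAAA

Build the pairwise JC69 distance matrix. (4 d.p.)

d(A,B) = 0.3694, d(A,C) = 0.4408, d(B,C) = 0.7083

A–B: 7/24 sites differ → p ≈ 0.291667, d = −0.75 ln(1 − 0.388889) = 0.369358 ≈ 0.3694.
A–C: 8/24 sites differ → p ≈ 0.333333, d = −0.75 ln(1 − 0.444444) = 0.440839 ≈ 0.4408.
B–C: 11/24 sites differ → p ≈ 0.458333, d = −0.75 ln(1 − 0.611111) = 0.708346 ≈ 0.7083.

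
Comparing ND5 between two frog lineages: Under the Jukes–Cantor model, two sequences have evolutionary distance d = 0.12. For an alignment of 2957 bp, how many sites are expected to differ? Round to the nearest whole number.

328

Invert JC69: p = (3/4)(1 − e^(−4d/3)) = 0.75 × (1 − e^(-0.16)) = 0.75 × (1 − 0.852144) = 0.110892.
Expected differing sites = pL ≈ 0.110892 × 2957 = 327.907644 ≈ 328.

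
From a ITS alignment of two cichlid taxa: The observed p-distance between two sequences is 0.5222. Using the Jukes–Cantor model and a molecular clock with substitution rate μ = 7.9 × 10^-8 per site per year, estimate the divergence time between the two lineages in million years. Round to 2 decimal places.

5.66

d = −(3/4) ln(1 − 4p/3) = −0.75 ln(1 − 0.696267) = −0.75 ln(0.303733)
  = −0.75 × (-1.191606) = 0.893705 substitutions/site.
Under a molecular clock d = 2μt, so t = d/(2μ) = 0.893705 / (2 × 7.9 × 10^-8) = 5.66 million years.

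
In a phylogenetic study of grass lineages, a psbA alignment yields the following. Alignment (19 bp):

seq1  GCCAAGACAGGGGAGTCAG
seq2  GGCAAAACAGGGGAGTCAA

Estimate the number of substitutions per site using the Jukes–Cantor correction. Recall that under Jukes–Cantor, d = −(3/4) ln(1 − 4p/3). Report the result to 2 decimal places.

0.18

The sequences differ at 3 of 19 sites (2, 6, 19), so p = 3/19 ≈ 0.157895.
d = −(3/4) ln(1 − 4p/3) = −0.75 ln(1 − 0.210527) = −0.75 ln(0.789473)
  = −0.75 × (-0.236390) = 0.177293 substitutions/site.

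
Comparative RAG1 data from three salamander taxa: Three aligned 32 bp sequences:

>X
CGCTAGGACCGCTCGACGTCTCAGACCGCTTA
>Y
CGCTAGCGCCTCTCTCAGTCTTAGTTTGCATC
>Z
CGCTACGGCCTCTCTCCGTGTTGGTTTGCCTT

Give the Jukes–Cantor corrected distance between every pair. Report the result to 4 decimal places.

d(X,Y) = 0.5199, d(X,Z) = 0.5851, d(Y,Z) = 0.2586

X–Y: 12/32 sites differ → p = 0.375, d = −0.75 ln(1 − 0.5) = 0.519860 ≈ 0.5199.
X–Z: 13/32 sites differ → p = 0.40625, d = −0.75 ln(1 − 0.541667) = 0.585119 ≈ 0.5851.
Y–Z: 7/32 sites differ → p = 0.21875, d = −0.75 ln(1 − 0.291667) = 0.258631 ≈ 0.2586.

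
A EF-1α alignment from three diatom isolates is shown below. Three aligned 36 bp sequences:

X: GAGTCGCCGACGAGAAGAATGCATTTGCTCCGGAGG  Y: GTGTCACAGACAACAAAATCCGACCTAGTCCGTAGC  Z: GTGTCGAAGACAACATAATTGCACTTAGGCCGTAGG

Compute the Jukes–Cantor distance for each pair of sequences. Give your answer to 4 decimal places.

X–Y: 16/36 sites differ → p ≈ 0.444444, d = −0.75 ln(1 − 0.592592) = 0.673455 ≈ 0.6735.
X–Z: 13/36 sites differ → p ≈ 0.361111, d = −0.75 ln(1 − 0.481481) = 0.492584 ≈ 0.4926.
Y–Z: 9/36 sites differ → p = 0.25, d = −0.75 ln(1 − 0.333333) = 0.304098 ≈ 0.3041.

d(X,Y) = 0.6735, d(X,Z) = 0.4926, d(Y,Z) = 0.3041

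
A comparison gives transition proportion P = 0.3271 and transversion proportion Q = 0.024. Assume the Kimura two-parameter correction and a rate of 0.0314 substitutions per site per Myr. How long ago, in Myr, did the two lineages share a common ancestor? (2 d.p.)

Under the Kimura two-parameter model, d = −½ ln(1 − 2P − Q) − ¼ ln(1 − 2Q).
1 − 2P − Q = 0.3218, giving −½ ln(0.3218) = 0.566913.
1 − 2Q = 0.952, giving −¼ ln(0.952) = 0.012298.
d = 0.566913 + 0.012298 = 0.579211.
Under a molecular clock d = 2μt, so t = d/(2μ) = 0.579211 / (2 × 0.0314) = 9.22 Myr.

9.22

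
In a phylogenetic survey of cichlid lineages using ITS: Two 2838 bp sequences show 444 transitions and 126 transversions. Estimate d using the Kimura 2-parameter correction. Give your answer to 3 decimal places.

P = 444/2838 ≈ 0.156448 and Q = 126/2838 ≈ 0.044397.
Under the Kimura two-parameter model, d = −½ ln(1 − 2P − Q) − ¼ ln(1 − 2Q).
1 − 2P − Q = 0.642707, giving −½ ln(0.642707) = 0.221033.
1 − 2Q = 0.911206, giving −¼ ln(0.911206) = 0.023247.
d = 0.221033 + 0.023247 = 0.244280.

0.244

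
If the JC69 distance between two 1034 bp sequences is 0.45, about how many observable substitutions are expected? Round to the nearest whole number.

Invert JC69: p = (3/4)(1 − e^(−4d/3)) = 0.75 × (1 − e^(-0.6)) = 0.75 × (1 − 0.548812) = 0.338391.
Expected differing sites = pL ≈ 0.338391 × 1034 = 349.896294 ≈ 350.

350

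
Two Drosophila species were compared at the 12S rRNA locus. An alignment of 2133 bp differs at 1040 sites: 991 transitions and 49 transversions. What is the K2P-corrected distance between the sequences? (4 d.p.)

P = 991/2133 ≈ 0.464604 and Q = 49/2133 ≈ 0.022972.
Under the Kimura two-parameter model, d = −½ ln(1 − 2P − Q) − ¼ ln(1 − 2Q).
1 − 2P − Q = 0.04782, giving −½ ln(0.04782) = 1.520156.
1 − 2Q = 0.954056, giving −¼ ln(0.954056) = 0.011758.
d = 1.520156 + 0.011758 = 1.531914.

1.5319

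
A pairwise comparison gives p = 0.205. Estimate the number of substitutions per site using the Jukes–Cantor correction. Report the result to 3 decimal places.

d = −(3/4) ln(1 − 4p/3) = −0.75 ln(1 − 0.273333) = −0.75 ln(0.726667)
  = −0.75 × (-0.319287) = 0.239465 substitutions/site.

0.239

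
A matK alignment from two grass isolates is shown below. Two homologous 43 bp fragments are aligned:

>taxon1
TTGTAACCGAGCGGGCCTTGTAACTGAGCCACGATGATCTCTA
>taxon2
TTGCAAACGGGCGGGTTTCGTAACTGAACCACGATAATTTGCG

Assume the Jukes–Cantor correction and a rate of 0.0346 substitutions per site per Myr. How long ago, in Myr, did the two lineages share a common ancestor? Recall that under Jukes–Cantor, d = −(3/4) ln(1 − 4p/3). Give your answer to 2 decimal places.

The sequences differ at 12 of 43 sites, so p = 12/43 ≈ 0.27907.
d = −(3/4) ln(1 − 4p/3) = −0.75 ln(1 − 0.372093) = −0.75 ln(0.627907)
  = −0.75 × (-0.465363) = 0.349022 substitutions/site.
Under a molecular clock d = 2μt, so t = d/(2μ) = 0.349022 / (2 × 0.0346) = 5.04 Myr.

5.04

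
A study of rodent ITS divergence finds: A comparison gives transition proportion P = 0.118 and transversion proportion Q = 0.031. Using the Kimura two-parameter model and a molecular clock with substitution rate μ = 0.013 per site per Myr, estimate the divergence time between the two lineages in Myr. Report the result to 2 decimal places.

Under the Kimura two-parameter model, d = −½ ln(1 − 2P − Q) − ¼ ln(1 − 2Q).
1 − 2P − Q = 0.733, giving −½ ln(0.733) = 0.155305.
1 − 2Q = 0.938, giving −¼ ln(0.938) = 0.016001.
d = 0.155305 + 0.016001 = 0.171306.
Under a molecular clock d = 2μt, so t = d/(2μ) = 0.171306 / (2 × 0.013) = 6.59 Myr.

6.59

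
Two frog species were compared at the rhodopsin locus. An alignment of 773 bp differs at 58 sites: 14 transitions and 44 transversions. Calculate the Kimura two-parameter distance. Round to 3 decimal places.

P = 14/773 ≈ 0.018111 and Q = 44/773 ≈ 0.056921.
Under the Kimura two-parameter model, d = −½ ln(1 − 2P − Q) − ¼ ln(1 − 2Q).
1 − 2P − Q = 0.906857, giving −½ ln(0.906857) = 0.048885.
1 − 2Q = 0.886158, giving −¼ ln(0.886158) = 0.030215.
d = 0.048885 + 0.030215 = 0.079100.

0.079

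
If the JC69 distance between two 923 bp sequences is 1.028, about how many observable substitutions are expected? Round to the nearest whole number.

Invert JC69: p = (3/4)(1 − e^(−4d/3)) = 0.75 × (1 − e^(-1.370667)) = 0.75 × (1 − 0.253938) = 0.559547.
Expected differing sites = pL ≈ 0.559547 × 923 = 516.461881 ≈ 516.

516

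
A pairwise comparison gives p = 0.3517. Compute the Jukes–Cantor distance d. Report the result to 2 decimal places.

0.47

d = −(3/4) ln(1 − 4p/3) = −0.75 ln(1 − 0.468933) = −0.75 ln(0.531067)
  = −0.75 × (-0.632867) = 0.474650 substitutions/site.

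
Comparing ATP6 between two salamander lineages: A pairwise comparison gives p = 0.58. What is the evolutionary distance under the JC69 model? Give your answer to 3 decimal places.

1.113

d = −(3/4) ln(1 − 4p/3) = −0.75 ln(1 − 0.773333) = −0.75 ln(0.226667)
  = −0.75 × (-1.484273) = 1.113205 substitutions/site.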